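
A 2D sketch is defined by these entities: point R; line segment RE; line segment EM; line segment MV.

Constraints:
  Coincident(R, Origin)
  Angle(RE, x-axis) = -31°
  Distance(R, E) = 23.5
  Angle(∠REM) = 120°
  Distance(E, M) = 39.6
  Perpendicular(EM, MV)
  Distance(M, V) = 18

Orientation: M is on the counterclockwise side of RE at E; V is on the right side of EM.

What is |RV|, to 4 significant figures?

64.09

R is at the origin; RE runs at -31.0° with length 23.5, so E = 23.5·(cos -31.0°, sin -31.0°) = (20.14, -12.10). ∠REM = 120.0°, so EM runs at -31.0° + (180° − 120.0°) = 29.00° from the x-axis; with |EM| = 39.6, M = E + 39.6·(cos 29.00°, sin 29.00°) = (54.78, 7.095). The perpendicularity gives MV at right angles to EM; with |MV| = 18.0 on the right of EM, V = M + 18.0·(0.4848, -0.8746) = (63.50, -8.648). Then |RV| = |V − R| = 64.09.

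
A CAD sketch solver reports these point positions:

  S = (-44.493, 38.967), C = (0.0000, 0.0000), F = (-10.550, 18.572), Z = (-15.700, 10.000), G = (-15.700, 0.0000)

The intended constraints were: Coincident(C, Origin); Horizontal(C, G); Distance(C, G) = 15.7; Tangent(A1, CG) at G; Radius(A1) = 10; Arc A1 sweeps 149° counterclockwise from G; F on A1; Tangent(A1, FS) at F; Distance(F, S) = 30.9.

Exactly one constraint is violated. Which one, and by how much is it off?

Distance(F, S) = 30.9 — off by 8.70.

C = (0.00, 0.00) ✓; C.y = 0.00, G.y = 0.00 ✓; |CG| = 15.70 ✓; ∠(ZG, GC) = 90.00° ✓; |ZG| = 10.00 ✓; bearing(Z→F) − bearing(Z→G) = 149.0° ✓; |ZF| = 10.00 ✓; ∠(ZF, FS) = 90.00° ✓; |FS| = 39.60 ✗.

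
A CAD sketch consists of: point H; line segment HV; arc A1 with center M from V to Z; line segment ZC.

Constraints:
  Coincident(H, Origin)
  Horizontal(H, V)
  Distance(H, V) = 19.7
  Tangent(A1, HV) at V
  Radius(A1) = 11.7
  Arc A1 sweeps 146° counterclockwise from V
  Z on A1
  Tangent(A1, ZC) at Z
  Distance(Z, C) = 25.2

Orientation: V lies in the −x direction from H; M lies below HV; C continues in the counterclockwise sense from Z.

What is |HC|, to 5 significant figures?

35.892

H is at the origin; HV is horizontal with |HV| = 19.7 and V on the −x side, so V = (-19.700, 0.0000). Since A1 is tangent to HV there, MV ⟂ HV, so M = V + (0, -11.7) = (-19.700, -11.700). On A1, V sits at bearing 90° from M; a 146° counterclockwise sweep puts Z at bearing 236°, so Z = M + 11.7·(cos 236°, sin 236°) = (-26.243, -21.400). A1 meets ZC tangentially, so MZ is at right angles to ZC, so ZC runs along (−sin 236°, cos 236°); with |ZC| = 25.2, C = (-5.3508, -35.491). Then |HC| = |C − H| = 35.892.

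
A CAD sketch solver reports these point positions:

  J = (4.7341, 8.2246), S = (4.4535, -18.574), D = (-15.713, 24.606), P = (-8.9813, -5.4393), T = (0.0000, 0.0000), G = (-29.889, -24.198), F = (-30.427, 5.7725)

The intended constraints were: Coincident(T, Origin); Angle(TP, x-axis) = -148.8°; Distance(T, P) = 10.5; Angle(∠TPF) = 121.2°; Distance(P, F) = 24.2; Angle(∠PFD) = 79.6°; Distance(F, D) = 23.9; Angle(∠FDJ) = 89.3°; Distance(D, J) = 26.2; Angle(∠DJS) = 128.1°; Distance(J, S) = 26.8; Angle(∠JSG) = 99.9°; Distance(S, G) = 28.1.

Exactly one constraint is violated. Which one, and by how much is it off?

Distance(S, G) = 28.1 — off by 6.70.

T = (0.00, 0.00) ✓; TP at -148.8° ✓; |TP| = 10.50 ✓; ∠TPF = 121.2° ✓; |PF| = 24.20 ✓; ∠PFD = 79.60° ✓; |FD| = 23.90 ✓; ∠FDJ = 89.30° ✓; |DJ| = 26.20 ✓; ∠DJS = 128.1° ✓; |JS| = 26.80 ✓; ∠JSG = 99.90° ✓; |SG| = 34.80 ✗.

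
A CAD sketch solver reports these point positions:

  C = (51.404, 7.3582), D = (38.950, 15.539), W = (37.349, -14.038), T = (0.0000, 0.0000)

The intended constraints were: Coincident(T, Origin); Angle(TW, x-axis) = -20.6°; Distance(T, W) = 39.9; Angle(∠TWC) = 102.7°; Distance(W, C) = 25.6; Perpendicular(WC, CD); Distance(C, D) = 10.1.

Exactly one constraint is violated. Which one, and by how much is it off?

Distance(C, D) = 10.1 — off by 4.80.

T = (0.00, 0.00) ✓; TW at -20.60° ✓; |TW| = 39.90 ✓; ∠TWC = 102.7° ✓; |WC| = 25.60 ✓; ∠(WC, CD) = 90.00° ✓; |CD| = 14.90 ✗.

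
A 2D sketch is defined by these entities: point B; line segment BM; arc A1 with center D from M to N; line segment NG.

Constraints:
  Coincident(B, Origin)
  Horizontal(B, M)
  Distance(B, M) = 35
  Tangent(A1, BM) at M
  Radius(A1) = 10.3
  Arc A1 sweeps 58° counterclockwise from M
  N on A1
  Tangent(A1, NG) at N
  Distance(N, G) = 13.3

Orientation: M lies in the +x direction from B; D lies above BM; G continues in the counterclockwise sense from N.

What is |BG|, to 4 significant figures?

53.28

B is at the origin; BM is horizontal with |BM| = 35.0 and M on the +x side, so M = (35.00, 0.000). A1 meets BM tangentially, so DM is at right angles to BM, so D = M + (0, 10.3) = (35.00, 10.30). On A1, M sits at bearing -90° from D; a 58° counterclockwise sweep puts N at bearing -32°, so N = D + 10.3·(cos -32°, sin -32°) = (43.73, 4.842). Tangency of A1 to NG means the radius DN is perpendicular to NG, so NG runs along (−sin -32°, cos -32°); with |NG| = 13.3, G = (50.78, 16.12). Then |BG| = |G − B| = 53.28.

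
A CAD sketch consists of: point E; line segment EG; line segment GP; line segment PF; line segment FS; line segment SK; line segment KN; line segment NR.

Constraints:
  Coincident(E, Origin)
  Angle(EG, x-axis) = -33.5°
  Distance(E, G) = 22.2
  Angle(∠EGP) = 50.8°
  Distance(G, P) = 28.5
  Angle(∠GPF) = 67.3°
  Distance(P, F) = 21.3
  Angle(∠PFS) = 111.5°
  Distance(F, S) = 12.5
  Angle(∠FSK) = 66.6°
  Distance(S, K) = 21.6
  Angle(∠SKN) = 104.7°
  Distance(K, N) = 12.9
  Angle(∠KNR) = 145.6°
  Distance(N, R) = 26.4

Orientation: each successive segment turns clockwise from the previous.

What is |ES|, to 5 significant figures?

6.6190

E is at the origin; EG runs at -33.5° with length 22.2, so G = (18.512, -12.253). ∠EGP = 50.8° gives GP at -162.70° from the x-axis; with |GP| = 28.5, P = (-8.6984, -20.728). ∠GPF = 67.3° gives PF at 84.600° from the x-axis; with |PF| = 21.3, F = (-6.6939, 0.47728). ∠PFS = 111.5° gives FS at 16.100° from the x-axis; with |FS| = 12.5, S = (5.3158, 3.9437). Then |ES| = |S − E| = 6.6190.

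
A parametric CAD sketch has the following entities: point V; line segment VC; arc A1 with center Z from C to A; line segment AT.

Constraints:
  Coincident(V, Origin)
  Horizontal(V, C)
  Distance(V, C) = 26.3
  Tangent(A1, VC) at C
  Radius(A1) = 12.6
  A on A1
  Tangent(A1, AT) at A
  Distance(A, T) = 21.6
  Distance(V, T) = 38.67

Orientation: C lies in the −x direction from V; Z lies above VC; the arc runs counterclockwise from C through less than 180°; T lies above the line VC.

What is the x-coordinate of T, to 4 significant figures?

-15.80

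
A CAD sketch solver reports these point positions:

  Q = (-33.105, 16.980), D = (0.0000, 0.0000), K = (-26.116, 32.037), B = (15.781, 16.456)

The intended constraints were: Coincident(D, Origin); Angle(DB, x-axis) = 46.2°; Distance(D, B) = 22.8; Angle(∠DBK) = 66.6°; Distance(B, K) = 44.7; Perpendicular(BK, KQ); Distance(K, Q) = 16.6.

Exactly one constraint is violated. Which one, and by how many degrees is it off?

Perpendicular(BK, KQ) — off by 4.50°.

D = (0.00, 0.00) ✓; DB at 46.20° ✓; |DB| = 22.80 ✓; ∠DBK = 66.60° ✓; |BK| = 44.70 ✓; ∠(BK, KQ) = 85.50° ✗; |KQ| = 16.60 ✓.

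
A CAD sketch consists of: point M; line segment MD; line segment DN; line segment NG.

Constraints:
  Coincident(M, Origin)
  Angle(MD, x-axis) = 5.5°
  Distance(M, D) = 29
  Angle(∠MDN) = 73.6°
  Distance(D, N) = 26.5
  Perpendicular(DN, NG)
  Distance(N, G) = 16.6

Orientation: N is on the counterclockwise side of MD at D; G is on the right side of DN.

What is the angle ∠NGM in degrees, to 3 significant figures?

22.4°

M is at the origin; MD runs at 5.5° with length 29.0, so D = 29.0·(cos 5.5°, sin 5.5°) = (28.9, 2.78). ∠MDN = 73.6°, so DN runs at 5.5° + (180° − 73.6°) = 112° from the x-axis; with |DN| = 26.5, N = D + 26.5·(cos 112°, sin 112°) = (19.0, 27.4). The perpendicularity gives NG at right angles to DN; with |NG| = 16.6 on the right of DN, G = N + 16.6·(0.928, 0.373) = (34.4, 33.6). Then cos ∠NGM = GN·GM / (|GN||GM|), giving 22.4°.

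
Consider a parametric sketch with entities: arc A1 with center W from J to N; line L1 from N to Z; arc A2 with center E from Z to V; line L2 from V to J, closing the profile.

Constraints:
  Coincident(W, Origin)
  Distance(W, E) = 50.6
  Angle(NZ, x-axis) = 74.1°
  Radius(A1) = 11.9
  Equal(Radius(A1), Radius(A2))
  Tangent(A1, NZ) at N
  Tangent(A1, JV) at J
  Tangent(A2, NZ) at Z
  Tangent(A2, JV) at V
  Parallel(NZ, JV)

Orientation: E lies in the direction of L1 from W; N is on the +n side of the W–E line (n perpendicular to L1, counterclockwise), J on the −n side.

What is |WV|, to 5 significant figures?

51.980

Tangency of A1 to both parallel lines with radius 11.9 puts N and J at W ± 11.9·n: N = (-11.445, 3.2601), J = (11.445, -3.2601). Equal radii place Z and V the same way about E: Z = E + 11.9·n = (2.4176, 51.924), V = E − 11.9·n = (25.307, 45.404). Then |WV| = |V − W| = 51.980.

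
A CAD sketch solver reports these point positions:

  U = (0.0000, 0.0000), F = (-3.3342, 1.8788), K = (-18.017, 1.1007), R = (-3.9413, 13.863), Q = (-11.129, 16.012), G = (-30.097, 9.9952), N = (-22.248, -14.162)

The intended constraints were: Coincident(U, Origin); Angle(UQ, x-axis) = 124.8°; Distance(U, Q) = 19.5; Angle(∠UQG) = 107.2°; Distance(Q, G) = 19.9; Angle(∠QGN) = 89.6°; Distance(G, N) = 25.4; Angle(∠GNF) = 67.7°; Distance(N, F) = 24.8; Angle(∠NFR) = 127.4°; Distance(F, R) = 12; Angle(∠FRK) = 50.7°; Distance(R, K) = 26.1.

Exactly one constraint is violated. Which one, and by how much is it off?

Distance(R, K) = 26.1 — off by 7.10.

U = (0.00, 0.00) ✓; UQ at 124.8° ✓; |UQ| = 19.50 ✓; ∠UQG = 107.2° ✓; |QG| = 19.90 ✓; ∠QGN = 89.60° ✓; |GN| = 25.40 ✓; ∠GNF = 67.70° ✓; |NF| = 24.80 ✓; ∠NFR = 127.4° ✓; |FR| = 12.00 ✓; ∠FRK = 50.70° ✓; |RK| = 19.00 ✗.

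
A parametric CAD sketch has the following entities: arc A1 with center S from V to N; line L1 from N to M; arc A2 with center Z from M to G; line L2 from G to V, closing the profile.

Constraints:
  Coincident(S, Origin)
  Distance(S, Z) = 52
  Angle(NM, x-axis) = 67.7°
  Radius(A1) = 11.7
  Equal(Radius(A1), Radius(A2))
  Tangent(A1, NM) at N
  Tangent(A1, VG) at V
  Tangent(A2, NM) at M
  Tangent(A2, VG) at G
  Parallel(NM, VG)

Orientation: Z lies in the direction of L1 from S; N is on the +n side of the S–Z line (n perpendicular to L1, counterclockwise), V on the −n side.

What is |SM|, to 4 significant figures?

53.30

The slot axis is L1's direction at 67.7°, so u = (cos 67.7°, sin 67.7°) = (0.3795, 0.9252) and n = (−sin 67.7°, cos 67.7°) = (-0.9252, 0.3795). S is at the origin and Z lies 52.0 along u from S, so Z = 52.0·u = (19.73, 48.11). Tangency of A1 to both parallel lines with radius 11.7 puts N and V at S ± 11.7·n: N = (-10.82, 4.440), V = (10.82, -4.440). Equal radii place M and G the same way about Z: M = Z + 11.7·n = (8.907, 52.55), G = Z − 11.7·n = (30.56, 43.67). Then |SM| = |M − S| = 53.30.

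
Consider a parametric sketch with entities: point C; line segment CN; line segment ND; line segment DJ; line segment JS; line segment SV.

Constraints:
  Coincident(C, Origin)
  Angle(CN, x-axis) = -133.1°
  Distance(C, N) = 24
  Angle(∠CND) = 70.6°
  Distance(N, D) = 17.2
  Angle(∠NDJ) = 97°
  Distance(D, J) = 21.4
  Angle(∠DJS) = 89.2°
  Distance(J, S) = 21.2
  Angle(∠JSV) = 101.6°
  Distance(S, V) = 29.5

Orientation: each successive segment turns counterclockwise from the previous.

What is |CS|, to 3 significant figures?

9.28

C is at the origin; CN runs at -133.1° with length 24.0, so N = (-16.4, -17.5). ∠CND = 70.6° gives ND at -23.7° from the x-axis; with |ND| = 17.2, D = (-0.649, -24.4). ∠NDJ = 97.0° gives DJ at 59.3° from the x-axis; with |DJ| = 21.4, J = (10.3, -6.04). ∠DJS = 89.2° gives JS at 150° from the x-axis; with |JS| = 21.2, S = (-8.10, 4.53). Then |CS| = |S − C| = 9.28.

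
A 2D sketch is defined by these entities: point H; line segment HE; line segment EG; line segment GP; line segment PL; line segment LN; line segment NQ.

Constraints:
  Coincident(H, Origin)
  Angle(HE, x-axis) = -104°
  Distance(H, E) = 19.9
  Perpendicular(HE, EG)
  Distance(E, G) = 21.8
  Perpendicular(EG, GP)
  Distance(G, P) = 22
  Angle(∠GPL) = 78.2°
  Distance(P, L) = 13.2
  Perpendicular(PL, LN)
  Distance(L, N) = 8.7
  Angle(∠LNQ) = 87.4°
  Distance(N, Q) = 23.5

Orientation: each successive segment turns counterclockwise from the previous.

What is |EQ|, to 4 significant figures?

37.33

H is at the origin; HE runs at -104.0° with length 19.9, so E = (-4.814, -19.31). HE is perpendicular to EG, so EG runs at -14.00°; with |EG| = 21.8, G = (16.34, -24.58). The perpendicularity gives GP at right angles to EG, so GP runs at 76.00°; with |GP| = 22.0, P = (21.66, -3.236). ∠GPL = 78.2° gives PL at 177.8° from the x-axis; with |PL| = 13.2, L = (8.470, -2.730). The perpendicularity gives LN at right angles to PL, so LN runs at -92.20°; with |LN| = 8.7, N = (8.136, -11.42). ∠LNQ = 87.4° gives NQ at 0.4000° from the x-axis; with |NQ| = 23.5, Q = (31.64, -11.26). Then |EQ| = |Q − E| = 37.33.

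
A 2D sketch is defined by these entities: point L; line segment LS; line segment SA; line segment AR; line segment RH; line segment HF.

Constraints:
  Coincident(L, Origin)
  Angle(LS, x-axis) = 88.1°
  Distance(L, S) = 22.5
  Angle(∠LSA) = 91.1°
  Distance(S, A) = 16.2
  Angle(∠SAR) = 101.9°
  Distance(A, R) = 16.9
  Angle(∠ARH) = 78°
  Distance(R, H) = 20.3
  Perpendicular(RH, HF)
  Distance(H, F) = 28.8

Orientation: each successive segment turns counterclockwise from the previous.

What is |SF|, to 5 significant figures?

12.312

∠ARH = 78.0° gives RH at -2.9000° from the x-axis; with |RH| = 20.3, H = (0.49665, 5.9767). RH is perpendicular to HF, so HF runs at 87.100°; with |HF| = 28.8, F = (1.9537, 34.740). Then |SF| = |F − S| = 12.312.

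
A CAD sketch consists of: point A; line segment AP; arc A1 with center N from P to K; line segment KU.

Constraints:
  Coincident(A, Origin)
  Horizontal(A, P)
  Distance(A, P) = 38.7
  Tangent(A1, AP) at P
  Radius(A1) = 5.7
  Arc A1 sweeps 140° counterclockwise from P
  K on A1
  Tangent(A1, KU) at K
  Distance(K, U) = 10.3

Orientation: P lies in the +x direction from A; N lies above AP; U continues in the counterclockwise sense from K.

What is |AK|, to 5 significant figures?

43.543

A is at the origin; A and P share the same y with |AP| = 38.7 and P on the +x side, so P = (38.700, 0.0000). Tangency of A1 to AP means the radius NP is perpendicular to AP, so N = P + (0, 5.7) = (38.700, 5.7000). On A1, P sits at bearing -90° from N; a 140° counterclockwise sweep puts K at bearing 50°, so K = N + 5.7·(cos 50°, sin 50°) = (42.364, 10.066). Then |AK| = |K − A| = 43.543.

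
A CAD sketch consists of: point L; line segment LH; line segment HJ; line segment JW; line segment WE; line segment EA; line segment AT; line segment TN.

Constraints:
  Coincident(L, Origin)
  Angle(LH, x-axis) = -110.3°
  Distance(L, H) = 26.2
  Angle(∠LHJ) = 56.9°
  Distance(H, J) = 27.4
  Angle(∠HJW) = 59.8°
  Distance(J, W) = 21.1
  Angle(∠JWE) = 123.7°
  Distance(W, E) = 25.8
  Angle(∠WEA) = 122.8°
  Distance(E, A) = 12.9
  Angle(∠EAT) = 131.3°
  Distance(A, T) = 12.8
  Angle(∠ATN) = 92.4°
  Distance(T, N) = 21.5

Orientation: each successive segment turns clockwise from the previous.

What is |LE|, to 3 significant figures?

23.4

L is at the origin; LH runs at -110.3° with length 26.2, so H = (-9.09, -24.6). ∠LHJ = 56.9° gives HJ at 127° from the x-axis; with |HJ| = 27.4, J = (-25.4, -2.58). ∠HJW = 59.8° gives JW at 6.40° from the x-axis; with |JW| = 21.1, W = (-4.46, -0.223). ∠JWE = 123.7° gives WE at -49.9° from the x-axis; with |WE| = 25.8, E = (12.2, -20.0). Then |LE| = |E − L| = 23.4.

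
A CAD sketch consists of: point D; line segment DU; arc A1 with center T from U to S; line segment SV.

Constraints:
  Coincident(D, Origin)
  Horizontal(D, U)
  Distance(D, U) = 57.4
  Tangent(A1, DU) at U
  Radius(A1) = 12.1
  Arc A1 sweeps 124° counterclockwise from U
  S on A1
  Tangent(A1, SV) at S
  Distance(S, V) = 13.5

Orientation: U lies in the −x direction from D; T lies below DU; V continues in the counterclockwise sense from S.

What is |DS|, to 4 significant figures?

70.02

D is at the origin; D and U share the same y with |DU| = 57.4 and U on the −x side, so U = (-57.40, 0.000). Since A1 is tangent to DU there, TU ⟂ DU, so T = U + (0, -12.1) = (-57.40, -12.10). On A1, U sits at bearing 90° from T; a 124° counterclockwise sweep puts S at bearing 214°, so S = T + 12.1·(cos 214°, sin 214°) = (-67.43, -18.87). Then |DS| = |S − D| = 70.02.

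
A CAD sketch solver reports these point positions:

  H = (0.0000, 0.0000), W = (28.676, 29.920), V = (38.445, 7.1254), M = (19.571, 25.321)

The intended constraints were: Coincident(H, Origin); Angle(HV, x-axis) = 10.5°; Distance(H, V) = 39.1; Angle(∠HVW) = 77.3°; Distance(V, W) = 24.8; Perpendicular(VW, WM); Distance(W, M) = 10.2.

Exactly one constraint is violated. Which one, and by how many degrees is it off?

Perpendicular(VW, WM) — off by 3.60°.

H = (0.00, 0.00) ✓; HV at 10.50° ✓; |HV| = 39.10 ✓; ∠HVW = 77.30° ✓; |VW| = 24.80 ✓; ∠(VW, WM) = 93.60° ✗; |WM| = 10.20 ✓.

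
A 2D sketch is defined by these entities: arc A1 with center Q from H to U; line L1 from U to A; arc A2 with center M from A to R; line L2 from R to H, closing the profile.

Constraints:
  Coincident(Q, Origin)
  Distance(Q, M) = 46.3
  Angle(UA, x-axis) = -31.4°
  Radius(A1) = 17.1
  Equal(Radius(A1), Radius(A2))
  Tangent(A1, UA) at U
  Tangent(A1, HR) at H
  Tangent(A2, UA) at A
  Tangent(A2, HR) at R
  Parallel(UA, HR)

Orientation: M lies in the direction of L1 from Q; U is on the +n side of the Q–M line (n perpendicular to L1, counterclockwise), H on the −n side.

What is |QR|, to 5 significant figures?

49.357

The slot axis is L1's direction at -31.4°, so u = (cos -31.4°, sin -31.4°) = (0.85355, -0.52101) and n = (−sin -31.4°, cos -31.4°) = (0.52101, 0.85355). Q is at the origin and M lies 46.3 along u from Q, so M = 46.3·u = (39.519, -24.123). Tangency of A1 to both parallel lines with radius 17.1 puts U and H at Q ± 17.1·n: U = (8.9093, 14.596), H = (-8.9093, -14.596). Equal radii place A and R the same way about M: A = M + 17.1·n = (48.429, -9.5270), R = M − 17.1·n = (30.610, -38.718). Then |QR| = |R − Q| = 49.357.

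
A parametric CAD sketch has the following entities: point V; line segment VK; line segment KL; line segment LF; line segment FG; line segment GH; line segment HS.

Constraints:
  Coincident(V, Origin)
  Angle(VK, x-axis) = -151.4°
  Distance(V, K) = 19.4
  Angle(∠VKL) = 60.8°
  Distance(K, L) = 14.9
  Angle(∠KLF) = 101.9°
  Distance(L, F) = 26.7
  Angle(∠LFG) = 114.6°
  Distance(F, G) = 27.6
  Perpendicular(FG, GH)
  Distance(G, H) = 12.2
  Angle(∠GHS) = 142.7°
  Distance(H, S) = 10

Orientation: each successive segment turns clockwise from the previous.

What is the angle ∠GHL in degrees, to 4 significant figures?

107.3°

V is at the origin; VK runs at -151.4° with length 19.4, so K = (-17.03, -9.287). ∠VKL = 60.8° gives KL at 89.40° from the x-axis; with |KL| = 14.9, L = (-16.88, 5.613). ∠KLF = 101.9° gives LF at 11.30° from the x-axis; with |LF| = 26.7, F = (9.306, 10.84). ∠LFG = 114.6° gives FG at -54.10° from the x-axis; with |FG| = 27.6, G = (25.49, -11.51). The perpendicularity gives GH at right angles to FG, so GH runs at -144.1°; with |GH| = 12.2, H = (15.61, -18.67). Then cos ∠GHL = HG·HL / (|HG||HL|), giving 107.3°.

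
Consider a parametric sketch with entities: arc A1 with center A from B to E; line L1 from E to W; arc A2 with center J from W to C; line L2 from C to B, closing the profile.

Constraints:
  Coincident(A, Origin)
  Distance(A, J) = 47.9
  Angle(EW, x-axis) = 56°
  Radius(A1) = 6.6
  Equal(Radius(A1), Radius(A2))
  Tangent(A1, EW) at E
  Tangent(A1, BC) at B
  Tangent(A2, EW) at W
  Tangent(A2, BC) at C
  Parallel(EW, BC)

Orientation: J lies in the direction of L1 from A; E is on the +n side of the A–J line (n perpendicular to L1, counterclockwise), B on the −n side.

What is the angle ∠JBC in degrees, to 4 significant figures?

7.845°

The slot axis is L1's direction at 56.0°, so u = (cos 56.0°, sin 56.0°) = (0.5592, 0.8290) and n = (−sin 56.0°, cos 56.0°) = (-0.8290, 0.5592). A is at the origin and J lies 47.9 along u from A, so J = 47.9·u = (26.79, 39.71). Tangency of A1 to both parallel lines with radius 6.6 puts E and B at A ± 6.6·n: E = (-5.472, 3.691), B = (5.472, -3.691). Equal radii place W and C the same way about J: W = J + 6.6·n = (21.31, 43.40), C = J − 6.6·n = (32.26, 36.02). Then cos ∠JBC = BJ·BC / (|BJ||BC|), giving 7.845°.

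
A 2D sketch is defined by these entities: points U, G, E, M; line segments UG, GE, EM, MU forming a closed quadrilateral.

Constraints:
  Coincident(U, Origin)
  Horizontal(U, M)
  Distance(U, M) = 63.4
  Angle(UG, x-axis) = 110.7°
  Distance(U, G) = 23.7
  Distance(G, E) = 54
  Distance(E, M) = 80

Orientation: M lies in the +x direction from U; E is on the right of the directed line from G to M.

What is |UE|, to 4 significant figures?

33.34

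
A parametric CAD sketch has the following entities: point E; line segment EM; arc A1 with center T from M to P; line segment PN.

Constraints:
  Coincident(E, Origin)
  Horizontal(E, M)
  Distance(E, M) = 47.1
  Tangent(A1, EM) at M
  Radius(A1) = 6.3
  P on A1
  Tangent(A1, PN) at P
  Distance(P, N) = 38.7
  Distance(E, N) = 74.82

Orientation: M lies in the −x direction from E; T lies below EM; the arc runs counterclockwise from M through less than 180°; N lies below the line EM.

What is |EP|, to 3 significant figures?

53.5

Checks: |TP| = 6.300 ✓; ∠(TP, PN) = 90.00° ✓; |PN| = 38.70 ✓; |EN| = 74.82 ✓.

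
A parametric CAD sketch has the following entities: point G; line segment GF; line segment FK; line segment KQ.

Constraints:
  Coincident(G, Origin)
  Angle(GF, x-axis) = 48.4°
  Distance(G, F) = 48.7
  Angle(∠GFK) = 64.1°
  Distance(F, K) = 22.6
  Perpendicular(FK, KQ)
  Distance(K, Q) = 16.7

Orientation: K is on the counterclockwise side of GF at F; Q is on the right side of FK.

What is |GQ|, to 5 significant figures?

60.523

G is at the origin; GF runs at 48.4° with length 48.7, so F = 48.7·(cos 48.4°, sin 48.4°) = (32.333, 36.418). ∠GFK = 64.1°, so FK runs at 48.4° + (180° − 64.1°) = 164.30° from the x-axis; with |FK| = 22.6, K = F + 22.6·(cos 164.30°, sin 164.30°) = (10.576, 42.533). The perpendicularity gives KQ at right angles to FK; with |KQ| = 16.7 on the right of FK, Q = K + 16.7·(0.27060, 0.96269) = (15.095, 58.610). Then |GQ| = |Q − G| = 60.523.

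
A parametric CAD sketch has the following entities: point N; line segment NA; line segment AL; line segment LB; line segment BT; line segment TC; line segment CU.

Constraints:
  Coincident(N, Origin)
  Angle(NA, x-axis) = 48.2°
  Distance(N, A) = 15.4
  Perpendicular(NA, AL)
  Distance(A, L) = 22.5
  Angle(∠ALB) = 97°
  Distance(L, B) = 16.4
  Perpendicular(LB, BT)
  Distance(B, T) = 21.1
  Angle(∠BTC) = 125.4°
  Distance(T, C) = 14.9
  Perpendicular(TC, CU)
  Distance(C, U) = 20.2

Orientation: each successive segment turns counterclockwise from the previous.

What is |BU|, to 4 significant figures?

27.29

N is at the origin; NA runs at 48.2° with length 15.4, so A = (10.26, 11.48). NA ⟂ AL, so AL runs at 138.2°; with |AL| = 22.5, L = (-6.509, 26.48). ∠ALB = 97.0° gives LB at -138.8° from the x-axis; with |LB| = 16.4, B = (-18.85, 15.67). LB is perpendicular to BT, so BT runs at -48.80°; with |BT| = 21.1, T = (-4.950, -0.2012). ∠BTC = 125.4° gives TC at 5.800° from the x-axis; with |TC| = 14.9, C = (9.874, 1.305). TC ⟂ CU, so CU runs at 95.80°; with |CU| = 20.2, U = (7.833, 21.40). Then |BU| = |U − B| = 27.29.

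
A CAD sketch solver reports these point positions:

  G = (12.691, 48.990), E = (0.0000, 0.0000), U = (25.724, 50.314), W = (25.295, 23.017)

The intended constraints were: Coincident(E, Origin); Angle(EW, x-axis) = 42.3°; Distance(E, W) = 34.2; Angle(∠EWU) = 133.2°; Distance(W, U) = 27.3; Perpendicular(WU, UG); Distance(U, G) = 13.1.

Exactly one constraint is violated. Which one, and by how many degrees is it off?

Perpendicular(WU, UG) — off by 6.70°.

E = (0.00, 0.00) ✓; EW at 42.30° ✓; |EW| = 34.20 ✓; ∠EWU = 133.2° ✓; |WU| = 27.30 ✓; ∠(WU, UG) = 96.70° ✗; |UG| = 13.10 ✓.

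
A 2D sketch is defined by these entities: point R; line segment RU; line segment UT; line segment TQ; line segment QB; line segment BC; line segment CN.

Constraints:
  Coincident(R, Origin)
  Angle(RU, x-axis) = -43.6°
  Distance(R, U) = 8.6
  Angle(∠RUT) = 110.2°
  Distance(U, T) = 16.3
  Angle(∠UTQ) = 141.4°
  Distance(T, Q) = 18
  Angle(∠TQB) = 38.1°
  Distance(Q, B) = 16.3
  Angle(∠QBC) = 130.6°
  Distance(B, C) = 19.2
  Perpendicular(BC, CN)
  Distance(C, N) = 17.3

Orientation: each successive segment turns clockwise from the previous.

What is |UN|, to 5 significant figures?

20.985

∠QBC = 130.6° gives BC at 16.700° from the x-axis; with |BC| = 19.2, C = (8.8553, -8.9210). The perpendicularity gives CN at right angles to BC, so CN runs at -73.300°; with |CN| = 17.3, N = (13.827, -25.491). Then |UN| = |N − U| = 20.985.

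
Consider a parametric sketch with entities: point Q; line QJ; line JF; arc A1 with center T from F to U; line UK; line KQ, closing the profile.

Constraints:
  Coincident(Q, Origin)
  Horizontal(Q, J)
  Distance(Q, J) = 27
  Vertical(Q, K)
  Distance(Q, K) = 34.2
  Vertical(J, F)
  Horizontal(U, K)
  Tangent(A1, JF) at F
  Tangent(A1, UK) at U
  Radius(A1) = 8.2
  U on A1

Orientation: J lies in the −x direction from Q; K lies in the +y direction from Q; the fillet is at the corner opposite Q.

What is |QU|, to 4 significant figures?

39.03

The virtual corner opposite Q is at (-27.00, 34.20). A1 meets JF tangentially, so TF is at right angles to JF and the tangent condition forces TU to be normal to UK, with radius 8.2, so the center T sits 8.2 in from both sides at T = (-18.80, 26.00). That places the tangent points at F = (-27.00, 26.00) on JF and U = (-18.80, 34.20) on UK. Then |QU| = |U − Q| = 39.03.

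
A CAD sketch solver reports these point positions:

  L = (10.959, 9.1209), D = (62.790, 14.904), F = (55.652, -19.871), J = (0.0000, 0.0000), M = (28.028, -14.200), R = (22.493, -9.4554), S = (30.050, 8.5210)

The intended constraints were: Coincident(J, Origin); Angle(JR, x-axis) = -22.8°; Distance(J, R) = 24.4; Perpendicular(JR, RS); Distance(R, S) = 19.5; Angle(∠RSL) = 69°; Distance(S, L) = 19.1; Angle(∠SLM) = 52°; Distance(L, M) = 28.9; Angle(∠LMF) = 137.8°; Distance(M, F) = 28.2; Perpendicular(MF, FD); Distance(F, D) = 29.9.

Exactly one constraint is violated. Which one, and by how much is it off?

Distance(F, D) = 29.9 — off by 5.60.

J = (0.00, 0.00) ✓; JR at -22.80° ✓; |JR| = 24.40 ✓; ∠(JR, RS) = 90.00° ✓; |RS| = 19.50 ✓; ∠RSL = 69.00° ✓; |SL| = 19.10 ✓; ∠SLM = 52.00° ✓; |LM| = 28.90 ✓; ∠LMF = 137.8° ✓; |MF| = 28.20 ✓; ∠(MF, FD) = 90.00° ✓; |FD| = 35.50 ✗.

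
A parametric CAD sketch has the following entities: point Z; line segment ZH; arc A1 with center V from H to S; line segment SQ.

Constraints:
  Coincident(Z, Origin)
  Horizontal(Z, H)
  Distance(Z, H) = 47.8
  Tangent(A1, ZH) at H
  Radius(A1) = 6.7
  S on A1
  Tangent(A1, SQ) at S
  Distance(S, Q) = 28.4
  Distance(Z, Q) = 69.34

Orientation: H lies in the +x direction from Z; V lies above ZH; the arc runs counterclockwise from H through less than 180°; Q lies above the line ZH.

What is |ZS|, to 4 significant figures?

54.54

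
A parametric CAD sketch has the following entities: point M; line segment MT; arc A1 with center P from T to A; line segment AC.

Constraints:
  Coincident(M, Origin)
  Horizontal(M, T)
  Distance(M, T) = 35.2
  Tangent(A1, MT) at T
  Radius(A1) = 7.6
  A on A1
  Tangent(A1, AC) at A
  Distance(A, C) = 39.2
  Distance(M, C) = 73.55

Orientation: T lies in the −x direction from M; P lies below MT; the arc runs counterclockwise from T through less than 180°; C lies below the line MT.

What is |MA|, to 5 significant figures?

41.295

Checks: M = (0.00, 0.00) ✓; ∠(PT, TM) = 90.00° ✓; |PT| = 7.600 ✓; |PA| = 7.600 ✓; ∠(PA, AC) = 90.00° ✓; |AC| = 39.20 ✓; |MC| = 73.55 ✓.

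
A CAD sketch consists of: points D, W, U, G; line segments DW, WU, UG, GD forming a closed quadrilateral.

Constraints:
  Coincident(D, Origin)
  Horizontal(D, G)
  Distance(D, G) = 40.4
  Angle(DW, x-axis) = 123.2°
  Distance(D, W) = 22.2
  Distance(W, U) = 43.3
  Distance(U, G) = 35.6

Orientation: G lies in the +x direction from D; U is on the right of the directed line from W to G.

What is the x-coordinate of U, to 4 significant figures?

10.04

D is at the origin; D and G share the same y with |DG| = 40.4 and G in +x, so G = (40.4, 0). DW runs at 123.2° with |DW| = 22.2, so W = (-12.16, 18.58). U is determined by |WU| = 43.3 and |UG| = 35.6 together: it lies at the intersection of circle(W, 43.3) and circle(G, 35.6). With |WG| = 55.74, the foot of the radical line on WG is 33.32 from W and the perpendicular offset is √(43.3² − 33.32²) = 27.65. Taking the right-of-WG solution: U = (10.04, -18.60).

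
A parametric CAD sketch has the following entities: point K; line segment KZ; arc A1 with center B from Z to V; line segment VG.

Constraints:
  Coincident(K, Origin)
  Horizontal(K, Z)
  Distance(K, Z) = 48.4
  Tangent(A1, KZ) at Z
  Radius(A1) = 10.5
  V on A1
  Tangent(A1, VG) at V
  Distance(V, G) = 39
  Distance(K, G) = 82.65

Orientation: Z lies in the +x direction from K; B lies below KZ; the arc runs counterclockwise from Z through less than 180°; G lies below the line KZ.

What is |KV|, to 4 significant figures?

44.93

Checks: |BV| = 10.50 ✓; ∠(BV, VG) = 90.00° ✓; |VG| = 39.00 ✓; |KG| = 82.65 ✓.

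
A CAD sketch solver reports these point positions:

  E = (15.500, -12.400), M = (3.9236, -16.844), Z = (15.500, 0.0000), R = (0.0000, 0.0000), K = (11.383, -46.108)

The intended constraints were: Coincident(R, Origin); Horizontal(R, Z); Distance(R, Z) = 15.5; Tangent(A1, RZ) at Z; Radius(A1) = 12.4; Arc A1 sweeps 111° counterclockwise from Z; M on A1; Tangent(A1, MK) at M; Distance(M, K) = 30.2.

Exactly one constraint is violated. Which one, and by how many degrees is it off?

Tangent(A1, MK) at M — off by 6.70°.

R = (0.00, 0.00) ✓; R.y = 0.00, Z.y = 0.00 ✓; |RZ| = 15.50 ✓; ∠(EZ, ZR) = 90.00° ✓; |EZ| = 12.40 ✓; bearing(E→M) − bearing(E→Z) = 111.0° ✓; |EM| = 12.40 ✓; ∠(EM, MK) = 96.70° ✗; |MK| = 30.20 ✓.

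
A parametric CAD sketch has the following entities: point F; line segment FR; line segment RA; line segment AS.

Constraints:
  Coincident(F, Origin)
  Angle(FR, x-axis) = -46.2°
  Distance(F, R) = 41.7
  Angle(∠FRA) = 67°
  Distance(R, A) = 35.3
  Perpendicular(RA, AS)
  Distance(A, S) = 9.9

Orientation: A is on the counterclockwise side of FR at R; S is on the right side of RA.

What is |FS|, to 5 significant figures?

51.891

F is at the origin; FR runs at -46.2° with length 41.7, so R = 41.7·(cos -46.2°, sin -46.2°) = (28.862, -30.097). ∠FRA = 67.0°, so RA runs at -46.2° + (180° − 67.0°) = 66.800° from the x-axis; with |RA| = 35.3, A = R + 35.3·(cos 66.800°, sin 66.800°) = (42.769, 2.3481). The perpendicularity gives AS at right angles to RA; with |AS| = 9.9 on the right of RA, S = A + 9.9·(0.91914, -0.39394) = (51.868, -1.5519). Then |FS| = |S − F| = 51.891.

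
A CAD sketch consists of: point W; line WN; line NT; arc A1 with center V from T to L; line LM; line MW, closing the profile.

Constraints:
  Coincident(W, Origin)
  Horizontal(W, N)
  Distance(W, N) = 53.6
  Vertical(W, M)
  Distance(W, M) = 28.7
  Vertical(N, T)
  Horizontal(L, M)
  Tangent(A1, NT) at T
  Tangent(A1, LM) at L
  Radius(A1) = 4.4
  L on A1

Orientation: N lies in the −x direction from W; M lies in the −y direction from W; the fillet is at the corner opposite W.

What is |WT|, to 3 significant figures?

58.9

W is at the origin; W and N share the same y with |WN| = 53.6 and N on the −x side, so N = (-53.6, 0.00). WM is vertical with |WM| = 28.7 and M on the −y side, so M = (0.00, -28.7). The virtual corner opposite W is at (-53.6, -28.7). A1 meets NT tangentially, so VT is at right angles to NT and since A1 is tangent to LM there, VL ⟂ LM, with radius 4.4, so the center V sits 4.4 in from both sides at V = (-49.2, -24.3). That places the tangent points at T = (-53.6, -24.3) on NT and L = (-49.2, -28.7) on LM. Then |WT| = |T − W| = 58.9.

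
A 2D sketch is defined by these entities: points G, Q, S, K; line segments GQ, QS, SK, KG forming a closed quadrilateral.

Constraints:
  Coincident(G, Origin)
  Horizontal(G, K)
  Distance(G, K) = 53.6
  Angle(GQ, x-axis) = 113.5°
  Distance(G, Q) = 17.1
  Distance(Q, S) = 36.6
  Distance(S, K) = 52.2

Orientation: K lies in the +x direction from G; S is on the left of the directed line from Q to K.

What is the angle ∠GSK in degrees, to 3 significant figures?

66.4°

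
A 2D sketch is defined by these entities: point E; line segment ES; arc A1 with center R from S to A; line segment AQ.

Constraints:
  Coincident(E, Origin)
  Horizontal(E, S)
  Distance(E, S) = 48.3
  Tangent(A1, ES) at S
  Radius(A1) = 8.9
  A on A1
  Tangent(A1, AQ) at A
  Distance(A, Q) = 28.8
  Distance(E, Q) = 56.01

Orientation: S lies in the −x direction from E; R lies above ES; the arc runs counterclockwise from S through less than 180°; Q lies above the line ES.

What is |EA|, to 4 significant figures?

40.52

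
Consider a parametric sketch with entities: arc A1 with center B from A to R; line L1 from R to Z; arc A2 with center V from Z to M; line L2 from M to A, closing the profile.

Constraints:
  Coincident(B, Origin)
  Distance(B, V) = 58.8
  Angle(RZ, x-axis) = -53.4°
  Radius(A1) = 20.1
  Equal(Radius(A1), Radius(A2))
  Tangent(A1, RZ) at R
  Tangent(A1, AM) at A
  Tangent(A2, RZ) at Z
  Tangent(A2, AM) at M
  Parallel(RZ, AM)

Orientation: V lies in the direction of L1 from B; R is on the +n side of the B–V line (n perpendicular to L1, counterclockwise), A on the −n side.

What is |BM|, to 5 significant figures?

62.141

Tangency of A1 to both parallel lines with radius 20.1 puts R and A at B ± 20.1·n: R = (16.137, 11.984), A = (-16.137, -11.984). Equal radii place Z and M the same way about V: Z = V + 20.1·n = (51.195, -35.222), M = V − 20.1·n = (18.921, -59.190). Then |BM| = |M − B| = 62.141.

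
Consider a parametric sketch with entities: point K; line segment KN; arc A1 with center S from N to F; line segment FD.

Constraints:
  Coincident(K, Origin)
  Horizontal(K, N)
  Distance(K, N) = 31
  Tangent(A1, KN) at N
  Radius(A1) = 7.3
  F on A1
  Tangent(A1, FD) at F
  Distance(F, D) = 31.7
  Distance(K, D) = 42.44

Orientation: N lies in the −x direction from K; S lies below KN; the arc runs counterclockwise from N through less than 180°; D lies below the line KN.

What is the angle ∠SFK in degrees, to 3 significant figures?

16.7°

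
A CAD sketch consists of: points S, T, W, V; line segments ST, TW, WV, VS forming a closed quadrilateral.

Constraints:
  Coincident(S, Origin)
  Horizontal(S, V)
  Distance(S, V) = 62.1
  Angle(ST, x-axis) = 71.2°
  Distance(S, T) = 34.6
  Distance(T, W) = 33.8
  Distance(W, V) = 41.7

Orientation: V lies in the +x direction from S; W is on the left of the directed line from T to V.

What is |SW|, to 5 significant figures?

58.460

S is at the origin; S and V share the same y with |SV| = 62.1 and V in +x, so V = (62.1, 0). ST runs at 71.2° with |ST| = 34.6, so T = (11.150, 32.754). W is determined by |TW| = 33.8 and |WV| = 41.7 together: it lies at the intersection of circle(T, 33.8) and circle(V, 41.7). With |TV| = 60.570, the foot of the radical line on TV is 25.361 from T and the perpendicular offset is √(33.8² − 25.361²) = 22.344. Taking the left-of-TV solution: W = (44.566, 37.835).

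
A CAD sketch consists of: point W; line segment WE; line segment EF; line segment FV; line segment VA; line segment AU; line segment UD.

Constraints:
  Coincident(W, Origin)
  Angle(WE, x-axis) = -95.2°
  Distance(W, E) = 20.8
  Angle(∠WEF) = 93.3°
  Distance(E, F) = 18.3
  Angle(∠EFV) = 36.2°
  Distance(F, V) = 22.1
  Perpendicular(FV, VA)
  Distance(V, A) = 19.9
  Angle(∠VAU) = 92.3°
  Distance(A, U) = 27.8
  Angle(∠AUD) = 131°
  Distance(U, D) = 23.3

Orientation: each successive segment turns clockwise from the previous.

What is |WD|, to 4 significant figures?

50.52

W is at the origin; WE runs at -95.2° with length 20.8, so E = (-1.885, -20.71). ∠WEF = 93.3° gives EF at 178.1° from the x-axis; with |EF| = 18.3, F = (-20.18, -20.11). ∠EFV = 36.2° gives FV at 34.30° from the x-axis; with |FV| = 22.1, V = (-1.918, -7.654). FV is perpendicular to VA, so VA runs at -55.70°; with |VA| = 19.9, A = (9.296, -24.09). ∠VAU = 92.3° gives AU at -143.4° from the x-axis; with |AU| = 27.8, U = (-13.02, -40.67). ∠AUD = 131.0° gives UD at 167.6° from the x-axis; with |UD| = 23.3, D = (-35.78, -35.66). Then |WD| = |D − W| = 50.52.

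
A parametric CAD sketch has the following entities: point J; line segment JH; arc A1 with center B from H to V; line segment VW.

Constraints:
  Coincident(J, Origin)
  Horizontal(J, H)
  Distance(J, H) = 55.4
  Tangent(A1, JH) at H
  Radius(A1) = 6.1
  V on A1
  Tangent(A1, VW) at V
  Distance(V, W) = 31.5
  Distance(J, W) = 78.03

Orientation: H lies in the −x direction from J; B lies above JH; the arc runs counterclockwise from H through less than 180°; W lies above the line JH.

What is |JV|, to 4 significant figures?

51.53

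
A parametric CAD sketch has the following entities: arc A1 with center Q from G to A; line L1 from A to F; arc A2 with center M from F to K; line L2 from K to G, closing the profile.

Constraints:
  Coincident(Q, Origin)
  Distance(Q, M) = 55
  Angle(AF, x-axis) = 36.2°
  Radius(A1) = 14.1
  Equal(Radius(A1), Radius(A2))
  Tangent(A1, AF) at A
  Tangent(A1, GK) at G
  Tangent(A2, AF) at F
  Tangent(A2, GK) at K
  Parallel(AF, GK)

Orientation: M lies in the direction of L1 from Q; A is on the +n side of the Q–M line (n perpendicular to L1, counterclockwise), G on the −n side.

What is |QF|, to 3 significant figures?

56.8

The slot axis is L1's direction at 36.2°, so u = (cos 36.2°, sin 36.2°) = (0.807, 0.591) and n = (−sin 36.2°, cos 36.2°) = (-0.591, 0.807). Q is at the origin and M lies 55.0 along u from Q, so M = 55.0·u = (44.4, 32.5). Tangency of A1 to both parallel lines with radius 14.1 puts A and G at Q ± 14.1·n: A = (-8.33, 11.4), G = (8.33, -11.4). Equal radii place F and K the same way about M: F = M + 14.1·n = (36.1, 43.9), K = M − 14.1·n = (52.7, 21.1). Then |QF| = |F − Q| = 56.8.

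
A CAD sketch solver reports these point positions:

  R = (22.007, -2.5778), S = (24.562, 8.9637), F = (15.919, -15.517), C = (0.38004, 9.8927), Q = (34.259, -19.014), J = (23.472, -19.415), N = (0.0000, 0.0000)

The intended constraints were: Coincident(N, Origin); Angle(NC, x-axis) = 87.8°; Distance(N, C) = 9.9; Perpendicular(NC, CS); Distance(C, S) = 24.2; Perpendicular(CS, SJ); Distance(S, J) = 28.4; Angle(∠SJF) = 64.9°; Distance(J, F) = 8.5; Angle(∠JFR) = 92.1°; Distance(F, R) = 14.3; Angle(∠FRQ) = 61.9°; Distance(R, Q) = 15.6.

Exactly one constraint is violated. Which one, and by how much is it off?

Distance(R, Q) = 15.6 — off by 4.90.

N = (0.00, 0.00) ✓; NC at 87.80° ✓; |NC| = 9.900 ✓; ∠(NC, CS) = 90.00° ✓; |CS| = 24.20 ✓; ∠(CS, SJ) = 90.00° ✓; |SJ| = 28.40 ✓; ∠SJF = 64.90° ✓; |JF| = 8.500 ✓; ∠JFR = 92.10° ✓; |FR| = 14.30 ✓; ∠FRQ = 61.90° ✓; |RQ| = 20.50 ✗.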